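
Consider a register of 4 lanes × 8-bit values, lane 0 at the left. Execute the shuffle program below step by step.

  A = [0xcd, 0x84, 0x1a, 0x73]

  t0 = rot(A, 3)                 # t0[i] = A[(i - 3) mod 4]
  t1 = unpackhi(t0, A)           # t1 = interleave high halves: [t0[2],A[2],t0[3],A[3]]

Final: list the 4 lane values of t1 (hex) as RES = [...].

  t0: 84 1a 73 cd
  t1: 73 1a cd 73

RES = [0x73, 0x1a, 0xcd, 0x73]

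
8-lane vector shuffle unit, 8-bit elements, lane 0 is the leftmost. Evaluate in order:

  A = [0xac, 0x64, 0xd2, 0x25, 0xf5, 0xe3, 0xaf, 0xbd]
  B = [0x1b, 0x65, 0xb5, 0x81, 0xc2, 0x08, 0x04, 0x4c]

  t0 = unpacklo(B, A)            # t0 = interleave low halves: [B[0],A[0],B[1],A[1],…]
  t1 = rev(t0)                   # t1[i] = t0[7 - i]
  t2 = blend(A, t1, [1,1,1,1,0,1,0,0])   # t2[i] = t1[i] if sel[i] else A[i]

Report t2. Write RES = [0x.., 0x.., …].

→ t0 |1b|ac|65|64|b5|d2|81|25|
→ t1 |25|81|d2|b5|64|65|ac|1b|
→ t2 |25|81|d2|b5|f5|65|af|bd|

RES = [0x25, 0x81, 0xd2, 0xb5, 0xf5, 0x65, 0xaf, 0xbd]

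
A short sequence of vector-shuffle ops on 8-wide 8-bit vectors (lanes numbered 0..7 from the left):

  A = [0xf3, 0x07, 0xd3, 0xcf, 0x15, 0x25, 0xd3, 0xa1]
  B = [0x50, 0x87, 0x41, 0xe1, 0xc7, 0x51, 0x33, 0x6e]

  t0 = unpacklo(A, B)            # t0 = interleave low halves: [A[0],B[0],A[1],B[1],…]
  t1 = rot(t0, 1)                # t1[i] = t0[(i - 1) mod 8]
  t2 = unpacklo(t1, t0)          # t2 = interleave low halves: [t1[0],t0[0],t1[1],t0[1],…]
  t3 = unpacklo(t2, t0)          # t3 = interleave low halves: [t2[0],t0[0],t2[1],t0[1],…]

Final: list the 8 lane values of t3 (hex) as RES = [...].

RES = [ 0xe1  0xf3  0xf3  0x50  0xf3  0x07  0x50  0x87 ]

  t0: f3 50 07 87 d3 41 cf e1
  t1: e1 f3 50 07 87 d3 41 cf
  t2: e1 f3 f3 50 50 07 07 87
  t3: e1 f3 f3 50 f3 07 50 87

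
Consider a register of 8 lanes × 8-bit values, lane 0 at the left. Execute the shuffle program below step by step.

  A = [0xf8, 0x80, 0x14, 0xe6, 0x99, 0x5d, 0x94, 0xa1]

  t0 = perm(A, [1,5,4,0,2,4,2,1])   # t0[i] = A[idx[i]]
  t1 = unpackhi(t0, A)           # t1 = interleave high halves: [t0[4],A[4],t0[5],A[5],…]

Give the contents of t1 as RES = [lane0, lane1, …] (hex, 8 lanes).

→ t0 |80|5d|99|f8|14|99|14|80|
→ t1 |14|99|99|5d|14|94|80|a1|

RES = [0x14, 0x99, 0x99, 0x5d, 0x14, 0x94, 0x80, 0xa1]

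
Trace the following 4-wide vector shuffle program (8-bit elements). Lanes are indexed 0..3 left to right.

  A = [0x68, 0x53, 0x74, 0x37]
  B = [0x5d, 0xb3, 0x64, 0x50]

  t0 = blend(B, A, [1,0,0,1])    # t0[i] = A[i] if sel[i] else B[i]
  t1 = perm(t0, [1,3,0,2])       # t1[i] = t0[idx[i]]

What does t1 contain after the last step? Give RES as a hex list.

t0 = [0x68, 0xb3, 0x64, 0x37]
t1 = [0xb3, 0x37, 0x68, 0x64]

RES = [0xb3, 0x37, 0x68, 0x64]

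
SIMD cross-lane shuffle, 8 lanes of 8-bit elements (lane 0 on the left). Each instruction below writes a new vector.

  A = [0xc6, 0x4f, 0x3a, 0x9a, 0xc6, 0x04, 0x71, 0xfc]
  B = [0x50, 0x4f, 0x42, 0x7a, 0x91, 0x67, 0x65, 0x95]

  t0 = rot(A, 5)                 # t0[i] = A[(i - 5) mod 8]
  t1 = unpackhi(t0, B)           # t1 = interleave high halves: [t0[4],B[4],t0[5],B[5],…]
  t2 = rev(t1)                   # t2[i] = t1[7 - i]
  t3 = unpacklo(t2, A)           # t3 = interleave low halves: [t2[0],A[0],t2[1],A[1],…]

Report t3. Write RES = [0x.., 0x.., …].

RES = [0x95, 0xc6, 0x3a, 0x4f, 0x65, 0x3a, 0x4f, 0x9a]

  t0: 9a c6 04 71 fc c6 4f 3a
  t1: fc 91 c6 67 4f 65 3a 95
  t2: 95 3a 65 4f 67 c6 91 fc
  t3: 95 c6 3a 4f 65 3a 4f 9a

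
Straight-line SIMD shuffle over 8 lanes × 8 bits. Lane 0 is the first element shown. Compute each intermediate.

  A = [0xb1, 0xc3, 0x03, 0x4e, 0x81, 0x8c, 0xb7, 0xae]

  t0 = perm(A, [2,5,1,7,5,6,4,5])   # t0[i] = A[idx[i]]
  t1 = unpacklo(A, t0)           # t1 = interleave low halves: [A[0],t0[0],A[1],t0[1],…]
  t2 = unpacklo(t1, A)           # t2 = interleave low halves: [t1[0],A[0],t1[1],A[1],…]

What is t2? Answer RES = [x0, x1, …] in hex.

RES = [0xb1, 0xb1, 0x03, 0xc3, 0xc3, 0x03, 0x8c, 0x4e]

  t0: 03 8c c3 ae 8c b7 81 8c
  t1: b1 03 c3 8c 03 c3 4e ae
  t2: b1 b1 03 c3 c3 03 8c 4e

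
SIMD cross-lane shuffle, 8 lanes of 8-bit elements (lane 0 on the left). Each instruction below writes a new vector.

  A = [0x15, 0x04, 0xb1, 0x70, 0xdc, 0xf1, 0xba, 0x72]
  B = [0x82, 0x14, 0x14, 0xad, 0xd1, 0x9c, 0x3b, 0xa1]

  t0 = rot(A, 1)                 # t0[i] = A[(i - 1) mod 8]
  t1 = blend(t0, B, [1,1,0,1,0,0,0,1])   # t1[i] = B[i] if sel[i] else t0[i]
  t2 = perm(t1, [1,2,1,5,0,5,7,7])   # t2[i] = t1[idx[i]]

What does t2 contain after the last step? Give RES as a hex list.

RES = [0x14, 0x04, 0x14, 0xdc, 0x82, 0xdc, 0xa1, 0xa1]

  t0: 72 15 04 b1 70 dc f1 ba
  t1: 82 14 04 ad 70 dc f1 a1
  t2: 14 04 14 dc 82 dc a1 a1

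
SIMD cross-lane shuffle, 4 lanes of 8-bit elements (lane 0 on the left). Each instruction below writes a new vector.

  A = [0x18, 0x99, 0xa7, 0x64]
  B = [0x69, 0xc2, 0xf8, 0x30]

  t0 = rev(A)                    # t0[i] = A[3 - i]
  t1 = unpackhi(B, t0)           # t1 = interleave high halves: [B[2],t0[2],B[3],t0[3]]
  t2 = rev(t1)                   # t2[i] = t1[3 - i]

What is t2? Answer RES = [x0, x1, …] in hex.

→ t0 |64|a7|99|18|
→ t1 |f8|99|30|18|
→ t2 |18|30|99|f8|

RES = [0x18, 0x30, 0x99, 0xf8]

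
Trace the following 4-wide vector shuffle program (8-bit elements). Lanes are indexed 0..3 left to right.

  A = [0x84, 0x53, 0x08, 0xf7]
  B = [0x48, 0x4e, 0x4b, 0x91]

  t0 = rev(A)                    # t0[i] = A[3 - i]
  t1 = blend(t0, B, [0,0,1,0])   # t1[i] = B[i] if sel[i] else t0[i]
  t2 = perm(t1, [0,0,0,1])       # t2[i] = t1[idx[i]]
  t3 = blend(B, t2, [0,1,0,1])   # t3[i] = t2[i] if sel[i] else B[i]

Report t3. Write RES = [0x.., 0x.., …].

  t0: f7 08 53 84
  t1: f7 08 4b 84
  t2: f7 f7 f7 08
  t3: 48 f7 4b 08

RES = [0x48, 0xf7, 0x4b, 0x08]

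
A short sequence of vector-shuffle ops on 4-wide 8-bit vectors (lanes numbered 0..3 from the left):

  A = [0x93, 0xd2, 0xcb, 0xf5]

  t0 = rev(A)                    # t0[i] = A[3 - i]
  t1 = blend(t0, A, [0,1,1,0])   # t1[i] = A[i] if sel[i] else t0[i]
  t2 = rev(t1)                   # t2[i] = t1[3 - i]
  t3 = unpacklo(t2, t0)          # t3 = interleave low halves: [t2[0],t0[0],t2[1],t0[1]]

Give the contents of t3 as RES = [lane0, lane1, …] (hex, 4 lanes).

t0 = [0xf5, 0xcb, 0xd2, 0x93]
t1 = [0xf5, 0xd2, 0xcb, 0x93]
t2 = [0x93, 0xcb, 0xd2, 0xf5]
t3 = [0x93, 0xf5, 0xcb, 0xcb]

RES = [0x93, 0xf5, 0xcb, 0xcb]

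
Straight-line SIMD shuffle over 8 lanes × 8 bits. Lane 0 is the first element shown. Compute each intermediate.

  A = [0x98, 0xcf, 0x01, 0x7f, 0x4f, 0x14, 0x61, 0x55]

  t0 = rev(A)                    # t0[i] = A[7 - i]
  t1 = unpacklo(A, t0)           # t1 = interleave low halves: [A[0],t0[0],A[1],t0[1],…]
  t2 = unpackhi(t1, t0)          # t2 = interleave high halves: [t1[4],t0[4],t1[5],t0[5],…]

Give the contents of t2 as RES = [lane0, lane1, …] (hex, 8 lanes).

  t0: 55 61 14 4f 7f 01 cf 98
  t1: 98 55 cf 61 01 14 7f 4f
  t2: 01 7f 14 01 7f cf 4f 98

RES = [0x01, 0x7f, 0x14, 0x01, 0x7f, 0xcf, 0x4f, 0x98]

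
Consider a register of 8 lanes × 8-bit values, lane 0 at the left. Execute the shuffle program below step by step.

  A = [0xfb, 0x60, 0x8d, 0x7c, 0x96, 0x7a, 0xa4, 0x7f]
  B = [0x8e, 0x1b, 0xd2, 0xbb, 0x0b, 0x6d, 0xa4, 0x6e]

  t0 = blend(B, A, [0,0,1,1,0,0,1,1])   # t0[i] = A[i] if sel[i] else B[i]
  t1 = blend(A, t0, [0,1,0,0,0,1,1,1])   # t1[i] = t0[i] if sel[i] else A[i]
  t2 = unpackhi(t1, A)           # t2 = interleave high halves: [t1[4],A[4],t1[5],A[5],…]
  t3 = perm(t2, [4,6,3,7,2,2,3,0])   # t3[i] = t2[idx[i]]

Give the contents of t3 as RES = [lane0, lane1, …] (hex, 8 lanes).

  t0: 8e 1b 8d 7c 0b 6d a4 7f
  t1: fb 1b 8d 7c 96 6d a4 7f
  t2: 96 96 6d 7a a4 a4 7f 7f
  t3: a4 7f 7a 7f 6d 6d 7a 96

RES = [ 0xa4  0x7f  0x7a  0x7f  0x6d  0x6d  0x7a  0x96 ]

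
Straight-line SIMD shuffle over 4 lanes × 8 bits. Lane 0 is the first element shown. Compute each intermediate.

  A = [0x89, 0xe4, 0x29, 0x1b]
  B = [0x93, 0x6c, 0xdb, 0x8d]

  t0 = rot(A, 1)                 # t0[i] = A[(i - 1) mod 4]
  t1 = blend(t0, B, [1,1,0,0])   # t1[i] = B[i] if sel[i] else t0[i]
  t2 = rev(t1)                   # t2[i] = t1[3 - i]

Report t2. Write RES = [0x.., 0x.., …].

  t0: 1b 89 e4 29
  t1: 93 6c e4 29
  t2: 29 e4 6c 93

RES = [ 0x29  0xe4  0x6c  0x93 ]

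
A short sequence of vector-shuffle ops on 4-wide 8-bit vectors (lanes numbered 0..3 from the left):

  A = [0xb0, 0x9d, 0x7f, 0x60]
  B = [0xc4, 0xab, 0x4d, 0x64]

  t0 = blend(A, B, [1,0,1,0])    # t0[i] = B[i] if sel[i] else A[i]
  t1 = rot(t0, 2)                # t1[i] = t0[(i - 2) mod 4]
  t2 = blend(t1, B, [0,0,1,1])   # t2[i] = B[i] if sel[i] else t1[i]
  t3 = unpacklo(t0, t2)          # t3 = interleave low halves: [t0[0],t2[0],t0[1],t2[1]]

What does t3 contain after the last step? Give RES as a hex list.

→ t0 |c4|9d|4d|60|
→ t1 |4d|60|c4|9d|
→ t2 |4d|60|4d|64|
→ t3 |c4|4d|9d|60|

RES = [ 0xc4  0x4d  0x9d  0x60 ]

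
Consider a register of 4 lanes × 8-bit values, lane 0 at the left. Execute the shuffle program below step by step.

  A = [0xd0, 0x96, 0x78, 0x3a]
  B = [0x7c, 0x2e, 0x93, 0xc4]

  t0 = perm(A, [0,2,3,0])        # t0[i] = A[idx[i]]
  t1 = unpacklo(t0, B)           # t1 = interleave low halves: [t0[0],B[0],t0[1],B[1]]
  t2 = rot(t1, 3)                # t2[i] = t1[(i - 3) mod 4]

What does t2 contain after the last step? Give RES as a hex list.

RES = [ 0x7c  0x78  0x2e  0xd0 ]

→ t0 |d0|78|3a|d0|
→ t1 |d0|7c|78|2e|
→ t2 |7c|78|2e|d0|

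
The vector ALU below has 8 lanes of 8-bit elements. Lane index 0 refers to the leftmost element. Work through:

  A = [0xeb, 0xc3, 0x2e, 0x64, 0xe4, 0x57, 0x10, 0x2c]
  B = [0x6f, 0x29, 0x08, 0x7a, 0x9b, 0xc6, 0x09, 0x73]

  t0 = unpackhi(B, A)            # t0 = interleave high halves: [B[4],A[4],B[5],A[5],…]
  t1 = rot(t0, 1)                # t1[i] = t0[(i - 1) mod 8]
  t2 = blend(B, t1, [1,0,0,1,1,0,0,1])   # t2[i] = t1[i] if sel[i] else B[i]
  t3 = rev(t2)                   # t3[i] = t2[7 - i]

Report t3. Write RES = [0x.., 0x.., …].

t0 = [0x9b, 0xe4, 0xc6, 0x57, 0x09, 0x10, 0x73, 0x2c]
t1 = [0x2c, 0x9b, 0xe4, 0xc6, 0x57, 0x09, 0x10, 0x73]
t2 = [0x2c, 0x29, 0x08, 0xc6, 0x57, 0xc6, 0x09, 0x73]
t3 = [0x73, 0x09, 0xc6, 0x57, 0xc6, 0x08, 0x29, 0x2c]

RES = [ 0x73  0x09  0xc6  0x57  0xc6  0x08  0x29  0x2c ]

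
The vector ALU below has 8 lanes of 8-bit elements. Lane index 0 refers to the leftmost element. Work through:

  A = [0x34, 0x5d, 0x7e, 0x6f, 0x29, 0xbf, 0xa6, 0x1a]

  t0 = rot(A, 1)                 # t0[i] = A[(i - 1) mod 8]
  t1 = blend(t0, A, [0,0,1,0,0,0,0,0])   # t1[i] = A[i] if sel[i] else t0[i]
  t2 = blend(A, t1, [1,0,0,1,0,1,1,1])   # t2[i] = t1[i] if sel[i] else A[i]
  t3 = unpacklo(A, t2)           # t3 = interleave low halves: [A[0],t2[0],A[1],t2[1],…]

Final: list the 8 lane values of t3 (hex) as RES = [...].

→ t0 |1a|34|5d|7e|6f|29|bf|a6|
→ t1 |1a|34|7e|7e|6f|29|bf|a6|
→ t2 |1a|5d|7e|7e|29|29|bf|a6|
→ t3 |34|1a|5d|5d|7e|7e|6f|7e|

RES = [0x34, 0x1a, 0x5d, 0x5d, 0x7e, 0x7e, 0x6f, 0x7e]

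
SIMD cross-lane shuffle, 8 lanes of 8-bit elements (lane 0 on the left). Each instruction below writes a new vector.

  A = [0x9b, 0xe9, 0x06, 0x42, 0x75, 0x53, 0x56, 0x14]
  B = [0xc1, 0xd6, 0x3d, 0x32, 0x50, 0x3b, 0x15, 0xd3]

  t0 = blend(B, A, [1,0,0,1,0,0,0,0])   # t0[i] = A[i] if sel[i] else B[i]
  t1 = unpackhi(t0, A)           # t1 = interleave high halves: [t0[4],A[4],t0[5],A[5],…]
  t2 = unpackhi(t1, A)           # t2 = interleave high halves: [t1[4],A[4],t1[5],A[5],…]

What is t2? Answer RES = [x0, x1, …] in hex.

RES = [ 0x15  0x75  0x56  0x53  0xd3  0x56  0x14  0x14 ]

→ t0 |9b|d6|3d|42|50|3b|15|d3|
→ t1 |50|75|3b|53|15|56|d3|14|
→ t2 |15|75|56|53|d3|56|14|14|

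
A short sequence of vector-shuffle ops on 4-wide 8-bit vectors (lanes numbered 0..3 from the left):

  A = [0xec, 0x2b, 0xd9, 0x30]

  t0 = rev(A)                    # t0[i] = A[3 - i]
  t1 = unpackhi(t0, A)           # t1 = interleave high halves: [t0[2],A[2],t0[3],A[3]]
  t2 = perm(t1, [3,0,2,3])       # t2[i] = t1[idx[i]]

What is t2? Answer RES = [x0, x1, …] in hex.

RES = [ 0x30  0x2b  0xec  0x30 ]

t0 = [0x30, 0xd9, 0x2b, 0xec]
t1 = [0x2b, 0xd9, 0xec, 0x30]
t2 = [0x30, 0x2b, 0xec, 0x30]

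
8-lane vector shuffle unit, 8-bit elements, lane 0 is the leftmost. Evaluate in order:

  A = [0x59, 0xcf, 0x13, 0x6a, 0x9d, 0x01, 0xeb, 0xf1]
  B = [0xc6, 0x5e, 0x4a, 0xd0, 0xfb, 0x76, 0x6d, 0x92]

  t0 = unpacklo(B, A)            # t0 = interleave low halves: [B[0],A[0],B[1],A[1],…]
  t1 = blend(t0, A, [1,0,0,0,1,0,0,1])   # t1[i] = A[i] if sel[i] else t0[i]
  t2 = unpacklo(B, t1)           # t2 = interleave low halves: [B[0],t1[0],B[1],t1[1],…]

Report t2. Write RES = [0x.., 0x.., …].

→ t0 |c6|59|5e|cf|4a|13|d0|6a|
→ t1 |59|59|5e|cf|9d|13|d0|f1|
→ t2 |c6|59|5e|59|4a|5e|d0|cf|

RES = [0xc6, 0x59, 0x5e, 0x59, 0x4a, 0x5e, 0xd0, 0xcf]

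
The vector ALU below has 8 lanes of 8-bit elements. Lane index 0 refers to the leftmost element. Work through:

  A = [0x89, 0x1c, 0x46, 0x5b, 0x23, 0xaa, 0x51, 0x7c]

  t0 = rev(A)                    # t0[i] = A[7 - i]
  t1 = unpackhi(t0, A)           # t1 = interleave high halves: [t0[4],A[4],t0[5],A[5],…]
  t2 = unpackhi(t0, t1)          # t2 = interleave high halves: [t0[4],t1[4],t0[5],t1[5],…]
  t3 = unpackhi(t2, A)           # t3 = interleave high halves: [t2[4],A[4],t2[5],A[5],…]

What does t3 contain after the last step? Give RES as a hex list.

RES = [0x1c, 0x23, 0x89, 0xaa, 0x89, 0x51, 0x7c, 0x7c]

t0 = [0x7c, 0x51, 0xaa, 0x23, 0x5b, 0x46, 0x1c, 0x89]
t1 = [0x5b, 0x23, 0x46, 0xaa, 0x1c, 0x51, 0x89, 0x7c]
t2 = [0x5b, 0x1c, 0x46, 0x51, 0x1c, 0x89, 0x89, 0x7c]
t3 = [0x1c, 0x23, 0x89, 0xaa, 0x89, 0x51, 0x7c, 0x7c]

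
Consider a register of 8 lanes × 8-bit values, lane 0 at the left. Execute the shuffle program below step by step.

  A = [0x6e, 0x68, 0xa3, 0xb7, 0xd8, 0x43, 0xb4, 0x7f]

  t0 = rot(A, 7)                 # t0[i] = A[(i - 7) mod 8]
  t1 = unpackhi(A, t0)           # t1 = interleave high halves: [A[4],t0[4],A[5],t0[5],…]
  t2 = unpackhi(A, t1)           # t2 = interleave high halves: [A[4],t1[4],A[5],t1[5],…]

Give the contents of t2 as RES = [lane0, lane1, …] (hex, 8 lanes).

RES = [ 0xd8  0xb4  0x43  0x7f  0xb4  0x7f  0x7f  0x6e ]

t0 = [0x68, 0xa3, 0xb7, 0xd8, 0x43, 0xb4, 0x7f, 0x6e]
t1 = [0xd8, 0x43, 0x43, 0xb4, 0xb4, 0x7f, 0x7f, 0x6e]
t2 = [0xd8, 0xb4, 0x43, 0x7f, 0xb4, 0x7f, 0x7f, 0x6e]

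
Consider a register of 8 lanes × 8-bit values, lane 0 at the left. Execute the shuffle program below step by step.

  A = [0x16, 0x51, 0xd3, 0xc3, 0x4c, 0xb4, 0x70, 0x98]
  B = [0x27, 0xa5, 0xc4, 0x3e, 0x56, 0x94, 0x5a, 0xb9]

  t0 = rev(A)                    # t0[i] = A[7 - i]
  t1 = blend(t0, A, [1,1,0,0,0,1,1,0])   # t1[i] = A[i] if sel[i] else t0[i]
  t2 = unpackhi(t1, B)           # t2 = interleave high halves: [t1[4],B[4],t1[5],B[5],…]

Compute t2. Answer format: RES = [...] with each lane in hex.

t0 = [0x98, 0x70, 0xb4, 0x4c, 0xc3, 0xd3, 0x51, 0x16]
t1 = [0x16, 0x51, 0xb4, 0x4c, 0xc3, 0xb4, 0x70, 0x16]
t2 = [0xc3, 0x56, 0xb4, 0x94, 0x70, 0x5a, 0x16, 0xb9]

RES = [ 0xc3  0x56  0xb4  0x94  0x70  0x5a  0x16  0xb9 ]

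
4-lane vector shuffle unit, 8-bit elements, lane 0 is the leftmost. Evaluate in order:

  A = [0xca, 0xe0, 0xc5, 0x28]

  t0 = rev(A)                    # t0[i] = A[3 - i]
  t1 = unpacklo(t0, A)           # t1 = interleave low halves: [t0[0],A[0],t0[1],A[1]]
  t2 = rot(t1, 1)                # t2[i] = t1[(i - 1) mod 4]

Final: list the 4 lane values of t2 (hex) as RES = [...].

t0 = [0x28, 0xc5, 0xe0, 0xca]
t1 = [0x28, 0xca, 0xc5, 0xe0]
t2 = [0xe0, 0x28, 0xca, 0xc5]

RES = [0xe0, 0x28, 0xca, 0xc5]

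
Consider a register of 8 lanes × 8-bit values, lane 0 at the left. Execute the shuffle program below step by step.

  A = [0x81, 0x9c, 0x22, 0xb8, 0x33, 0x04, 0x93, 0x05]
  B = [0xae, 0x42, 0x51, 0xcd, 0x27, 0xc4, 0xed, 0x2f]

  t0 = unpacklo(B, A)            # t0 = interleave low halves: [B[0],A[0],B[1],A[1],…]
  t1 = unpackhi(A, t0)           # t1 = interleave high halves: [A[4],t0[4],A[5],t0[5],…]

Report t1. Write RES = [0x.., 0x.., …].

RES = [0x33, 0x51, 0x04, 0x22, 0x93, 0xcd, 0x05, 0xb8]

t0 = [0xae, 0x81, 0x42, 0x9c, 0x51, 0x22, 0xcd, 0xb8]
t1 = [0x33, 0x51, 0x04, 0x22, 0x93, 0xcd, 0x05, 0xb8]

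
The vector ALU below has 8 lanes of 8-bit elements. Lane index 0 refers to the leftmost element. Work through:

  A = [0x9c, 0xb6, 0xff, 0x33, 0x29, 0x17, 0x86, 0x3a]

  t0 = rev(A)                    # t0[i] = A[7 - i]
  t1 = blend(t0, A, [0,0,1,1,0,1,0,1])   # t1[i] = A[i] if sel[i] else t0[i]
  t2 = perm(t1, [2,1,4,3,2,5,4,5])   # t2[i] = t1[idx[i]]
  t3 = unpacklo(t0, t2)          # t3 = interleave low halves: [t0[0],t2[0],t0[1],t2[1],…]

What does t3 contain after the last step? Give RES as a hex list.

→ t0 |3a|86|17|29|33|ff|b6|9c|
→ t1 |3a|86|ff|33|33|17|b6|3a|
→ t2 |ff|86|33|33|ff|17|33|17|
→ t3 |3a|ff|86|86|17|33|29|33|

RES = [0x3a, 0xff, 0x86, 0x86, 0x17, 0x33, 0x29, 0x33]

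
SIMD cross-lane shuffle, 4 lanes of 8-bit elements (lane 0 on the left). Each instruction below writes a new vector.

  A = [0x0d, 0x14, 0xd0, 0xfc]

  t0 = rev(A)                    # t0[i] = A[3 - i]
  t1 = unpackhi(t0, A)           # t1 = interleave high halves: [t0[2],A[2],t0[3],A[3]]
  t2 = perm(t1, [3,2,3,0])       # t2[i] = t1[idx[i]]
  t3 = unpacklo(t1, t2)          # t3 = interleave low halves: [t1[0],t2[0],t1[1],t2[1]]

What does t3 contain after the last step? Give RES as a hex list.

RES = [0x14, 0xfc, 0xd0, 0x0d]

→ t0 |fc|d0|14|0d|
→ t1 |14|d0|0d|fc|
→ t2 |fc|0d|fc|14|
→ t3 |14|fc|d0|0d|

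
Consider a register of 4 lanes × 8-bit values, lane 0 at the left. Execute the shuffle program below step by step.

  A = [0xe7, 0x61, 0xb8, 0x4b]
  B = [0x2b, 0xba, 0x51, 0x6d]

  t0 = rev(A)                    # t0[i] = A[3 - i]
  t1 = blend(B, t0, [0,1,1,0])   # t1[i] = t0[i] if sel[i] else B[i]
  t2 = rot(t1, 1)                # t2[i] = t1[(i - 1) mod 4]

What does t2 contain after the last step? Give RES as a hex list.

t0 = [0x4b, 0xb8, 0x61, 0xe7]
t1 = [0x2b, 0xb8, 0x61, 0x6d]
t2 = [0x6d, 0x2b, 0xb8, 0x61]

RES = [ 0x6d  0x2b  0xb8  0x61 ]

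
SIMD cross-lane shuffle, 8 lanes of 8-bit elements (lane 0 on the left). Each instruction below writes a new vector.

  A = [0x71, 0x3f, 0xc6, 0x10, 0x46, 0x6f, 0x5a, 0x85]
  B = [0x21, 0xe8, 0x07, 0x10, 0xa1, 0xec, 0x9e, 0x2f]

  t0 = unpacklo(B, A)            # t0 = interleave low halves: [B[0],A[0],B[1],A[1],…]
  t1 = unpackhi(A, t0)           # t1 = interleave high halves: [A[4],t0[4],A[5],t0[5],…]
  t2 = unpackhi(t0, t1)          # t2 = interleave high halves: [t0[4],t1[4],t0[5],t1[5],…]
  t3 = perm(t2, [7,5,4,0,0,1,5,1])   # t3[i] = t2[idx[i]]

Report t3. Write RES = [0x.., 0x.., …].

→ t0 |21|71|e8|3f|07|c6|10|10|
→ t1 |46|07|6f|c6|5a|10|85|10|
→ t2 |07|5a|c6|10|10|85|10|10|
→ t3 |10|85|10|07|07|5a|85|5a|

RES = [0x10, 0x85, 0x10, 0x07, 0x07, 0x5a, 0x85, 0x5a]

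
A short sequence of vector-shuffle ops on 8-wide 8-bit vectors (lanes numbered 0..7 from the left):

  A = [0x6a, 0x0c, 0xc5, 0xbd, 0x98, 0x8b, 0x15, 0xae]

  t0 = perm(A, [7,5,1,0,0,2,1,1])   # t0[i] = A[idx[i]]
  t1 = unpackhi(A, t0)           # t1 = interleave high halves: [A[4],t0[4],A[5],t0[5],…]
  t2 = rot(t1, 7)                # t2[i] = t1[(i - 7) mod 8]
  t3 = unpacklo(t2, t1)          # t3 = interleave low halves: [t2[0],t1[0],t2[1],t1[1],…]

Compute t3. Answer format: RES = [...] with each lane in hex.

RES = [0x6a, 0x98, 0x8b, 0x6a, 0xc5, 0x8b, 0x15, 0xc5]

  t0: ae 8b 0c 6a 6a c5 0c 0c
  t1: 98 6a 8b c5 15 0c ae 0c
  t2: 6a 8b c5 15 0c ae 0c 98
  t3: 6a 98 8b 6a c5 8b 15 c5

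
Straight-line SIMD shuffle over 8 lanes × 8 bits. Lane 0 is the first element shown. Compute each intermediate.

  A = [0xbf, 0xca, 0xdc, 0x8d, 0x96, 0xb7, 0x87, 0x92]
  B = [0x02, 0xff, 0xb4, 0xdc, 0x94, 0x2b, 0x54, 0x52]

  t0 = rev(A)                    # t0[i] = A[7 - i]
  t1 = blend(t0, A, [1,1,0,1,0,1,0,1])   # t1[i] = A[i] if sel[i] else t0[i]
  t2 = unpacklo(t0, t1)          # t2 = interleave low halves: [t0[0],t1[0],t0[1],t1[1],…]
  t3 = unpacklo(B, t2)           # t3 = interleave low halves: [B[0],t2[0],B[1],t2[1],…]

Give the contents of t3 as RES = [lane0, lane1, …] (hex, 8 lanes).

→ t0 |92|87|b7|96|8d|dc|ca|bf|
→ t1 |bf|ca|b7|8d|8d|b7|ca|92|
→ t2 |92|bf|87|ca|b7|b7|96|8d|
→ t3 |02|92|ff|bf|b4|87|dc|ca|

RES = [0x02, 0x92, 0xff, 0xbf, 0xb4, 0x87, 0xdc, 0xca]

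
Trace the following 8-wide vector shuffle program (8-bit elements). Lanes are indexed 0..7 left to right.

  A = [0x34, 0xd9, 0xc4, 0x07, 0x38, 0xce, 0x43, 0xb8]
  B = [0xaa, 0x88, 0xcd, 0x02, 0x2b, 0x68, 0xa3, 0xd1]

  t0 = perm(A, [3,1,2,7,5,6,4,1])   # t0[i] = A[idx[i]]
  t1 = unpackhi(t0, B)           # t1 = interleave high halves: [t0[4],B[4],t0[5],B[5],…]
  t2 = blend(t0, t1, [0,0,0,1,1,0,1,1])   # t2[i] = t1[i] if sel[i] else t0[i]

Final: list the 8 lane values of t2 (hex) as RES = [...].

RES = [0x07, 0xd9, 0xc4, 0x68, 0x38, 0x43, 0xd9, 0xd1]

  t0: 07 d9 c4 b8 ce 43 38 d9
  t1: ce 2b 43 68 38 a3 d9 d1
  t2: 07 d9 c4 68 38 43 d9 d1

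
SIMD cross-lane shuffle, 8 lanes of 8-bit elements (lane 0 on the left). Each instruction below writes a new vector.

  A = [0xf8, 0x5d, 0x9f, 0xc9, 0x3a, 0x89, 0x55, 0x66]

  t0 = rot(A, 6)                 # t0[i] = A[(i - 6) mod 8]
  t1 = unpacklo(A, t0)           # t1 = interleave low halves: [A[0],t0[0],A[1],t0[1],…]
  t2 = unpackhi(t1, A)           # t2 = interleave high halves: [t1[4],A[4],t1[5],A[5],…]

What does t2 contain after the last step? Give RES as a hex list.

t0 = [0x9f, 0xc9, 0x3a, 0x89, 0x55, 0x66, 0xf8, 0x5d]
t1 = [0xf8, 0x9f, 0x5d, 0xc9, 0x9f, 0x3a, 0xc9, 0x89]
t2 = [0x9f, 0x3a, 0x3a, 0x89, 0xc9, 0x55, 0x89, 0x66]

RES = [ 0x9f  0x3a  0x3a  0x89  0xc9  0x55  0x89  0x66 ]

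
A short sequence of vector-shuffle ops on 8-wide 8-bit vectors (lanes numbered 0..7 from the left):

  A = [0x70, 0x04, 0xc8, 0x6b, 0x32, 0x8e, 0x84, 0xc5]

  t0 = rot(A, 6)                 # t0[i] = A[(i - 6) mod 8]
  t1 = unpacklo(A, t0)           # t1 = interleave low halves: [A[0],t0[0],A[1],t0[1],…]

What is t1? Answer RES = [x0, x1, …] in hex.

  t0: c8 6b 32 8e 84 c5 70 04
  t1: 70 c8 04 6b c8 32 6b 8e

RES = [0x70, 0xc8, 0x04, 0x6b, 0xc8, 0x32, 0x6b, 0x8e]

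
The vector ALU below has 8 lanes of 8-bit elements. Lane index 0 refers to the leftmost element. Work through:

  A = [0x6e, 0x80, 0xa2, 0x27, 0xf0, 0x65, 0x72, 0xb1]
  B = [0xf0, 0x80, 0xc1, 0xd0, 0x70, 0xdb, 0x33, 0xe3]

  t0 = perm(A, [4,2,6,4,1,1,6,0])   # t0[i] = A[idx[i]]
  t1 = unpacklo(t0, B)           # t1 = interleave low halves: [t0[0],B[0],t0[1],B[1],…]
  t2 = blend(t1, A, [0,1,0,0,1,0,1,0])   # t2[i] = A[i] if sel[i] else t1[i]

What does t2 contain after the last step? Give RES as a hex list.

RES = [0xf0, 0x80, 0xa2, 0x80, 0xf0, 0xc1, 0x72, 0xd0]

t0 = [0xf0, 0xa2, 0x72, 0xf0, 0x80, 0x80, 0x72, 0x6e]
t1 = [0xf0, 0xf0, 0xa2, 0x80, 0x72, 0xc1, 0xf0, 0xd0]
t2 = [0xf0, 0x80, 0xa2, 0x80, 0xf0, 0xc1, 0x72, 0xd0]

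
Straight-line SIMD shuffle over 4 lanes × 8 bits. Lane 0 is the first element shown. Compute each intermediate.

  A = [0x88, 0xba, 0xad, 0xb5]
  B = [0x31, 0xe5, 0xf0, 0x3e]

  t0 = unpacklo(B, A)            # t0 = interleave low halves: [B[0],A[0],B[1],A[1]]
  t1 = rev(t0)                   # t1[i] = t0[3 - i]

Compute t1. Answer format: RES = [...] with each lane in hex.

RES = [ 0xba  0xe5  0x88  0x31 ]

t0 = [0x31, 0x88, 0xe5, 0xba]
t1 = [0xba, 0xe5, 0x88, 0x31]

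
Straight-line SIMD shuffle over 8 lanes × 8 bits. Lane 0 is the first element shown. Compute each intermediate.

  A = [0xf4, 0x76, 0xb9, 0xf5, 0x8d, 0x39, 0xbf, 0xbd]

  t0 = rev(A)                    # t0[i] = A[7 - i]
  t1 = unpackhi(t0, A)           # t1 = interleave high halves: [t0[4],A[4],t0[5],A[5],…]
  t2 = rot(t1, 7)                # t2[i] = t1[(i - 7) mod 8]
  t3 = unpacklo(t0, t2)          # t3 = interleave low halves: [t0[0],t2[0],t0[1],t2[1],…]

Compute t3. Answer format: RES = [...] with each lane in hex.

t0 = [0xbd, 0xbf, 0x39, 0x8d, 0xf5, 0xb9, 0x76, 0xf4]
t1 = [0xf5, 0x8d, 0xb9, 0x39, 0x76, 0xbf, 0xf4, 0xbd]
t2 = [0x8d, 0xb9, 0x39, 0x76, 0xbf, 0xf4, 0xbd, 0xf5]
t3 = [0xbd, 0x8d, 0xbf, 0xb9, 0x39, 0x39, 0x8d, 0x76]

RES = [0xbd, 0x8d, 0xbf, 0xb9, 0x39, 0x39, 0x8d, 0x76]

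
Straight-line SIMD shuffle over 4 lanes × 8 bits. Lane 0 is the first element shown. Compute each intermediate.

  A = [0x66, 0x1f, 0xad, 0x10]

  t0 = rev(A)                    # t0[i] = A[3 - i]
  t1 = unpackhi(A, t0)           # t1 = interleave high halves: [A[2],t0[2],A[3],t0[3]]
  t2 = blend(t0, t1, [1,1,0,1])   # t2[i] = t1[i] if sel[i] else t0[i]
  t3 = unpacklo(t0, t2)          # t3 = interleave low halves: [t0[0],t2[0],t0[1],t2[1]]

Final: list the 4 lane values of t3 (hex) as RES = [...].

t0 = [0x10, 0xad, 0x1f, 0x66]
t1 = [0xad, 0x1f, 0x10, 0x66]
t2 = [0xad, 0x1f, 0x1f, 0x66]
t3 = [0x10, 0xad, 0xad, 0x1f]

RES = [ 0x10  0xad  0xad  0x1f ]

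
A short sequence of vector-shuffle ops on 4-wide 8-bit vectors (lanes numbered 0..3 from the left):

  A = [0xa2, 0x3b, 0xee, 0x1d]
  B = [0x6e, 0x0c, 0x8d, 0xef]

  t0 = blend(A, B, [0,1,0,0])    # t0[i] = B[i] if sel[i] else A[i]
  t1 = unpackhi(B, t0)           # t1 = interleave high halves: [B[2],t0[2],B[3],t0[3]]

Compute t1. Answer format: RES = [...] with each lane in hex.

  t0: a2 0c ee 1d
  t1: 8d ee ef 1d

RES = [0x8d, 0xee, 0xef, 0x1d]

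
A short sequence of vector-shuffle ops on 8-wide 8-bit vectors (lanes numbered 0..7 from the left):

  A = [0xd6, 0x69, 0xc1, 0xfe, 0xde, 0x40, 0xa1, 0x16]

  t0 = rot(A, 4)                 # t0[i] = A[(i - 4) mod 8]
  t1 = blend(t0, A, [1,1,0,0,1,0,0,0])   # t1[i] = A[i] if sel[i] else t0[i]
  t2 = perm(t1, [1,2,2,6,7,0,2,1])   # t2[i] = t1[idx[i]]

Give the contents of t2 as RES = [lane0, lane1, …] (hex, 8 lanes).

RES = [0x69, 0xa1, 0xa1, 0xc1, 0xfe, 0xd6, 0xa1, 0x69]

  t0: de 40 a1 16 d6 69 c1 fe
  t1: d6 69 a1 16 de 69 c1 fe
  t2: 69 a1 a1 c1 fe d6 a1 69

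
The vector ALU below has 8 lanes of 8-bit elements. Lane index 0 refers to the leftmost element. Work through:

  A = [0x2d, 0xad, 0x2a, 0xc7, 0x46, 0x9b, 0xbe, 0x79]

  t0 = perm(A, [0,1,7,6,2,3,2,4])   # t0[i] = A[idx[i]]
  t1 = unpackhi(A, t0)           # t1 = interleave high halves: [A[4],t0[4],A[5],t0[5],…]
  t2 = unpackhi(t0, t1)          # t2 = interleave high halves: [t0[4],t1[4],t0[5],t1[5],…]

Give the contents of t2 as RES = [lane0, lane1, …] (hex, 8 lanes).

RES = [0x2a, 0xbe, 0xc7, 0x2a, 0x2a, 0x79, 0x46, 0x46]

t0 = [0x2d, 0xad, 0x79, 0xbe, 0x2a, 0xc7, 0x2a, 0x46]
t1 = [0x46, 0x2a, 0x9b, 0xc7, 0xbe, 0x2a, 0x79, 0x46]
t2 = [0x2a, 0xbe, 0xc7, 0x2a, 0x2a, 0x79, 0x46, 0x46]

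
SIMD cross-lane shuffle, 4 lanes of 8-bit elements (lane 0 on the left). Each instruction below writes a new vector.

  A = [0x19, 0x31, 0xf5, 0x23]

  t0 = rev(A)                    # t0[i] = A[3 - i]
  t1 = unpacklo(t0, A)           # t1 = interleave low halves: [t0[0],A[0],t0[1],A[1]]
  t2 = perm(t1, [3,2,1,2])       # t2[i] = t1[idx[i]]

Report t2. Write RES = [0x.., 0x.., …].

RES = [0x31, 0xf5, 0x19, 0xf5]

  t0: 23 f5 31 19
  t1: 23 19 f5 31
  t2: 31 f5 19 f5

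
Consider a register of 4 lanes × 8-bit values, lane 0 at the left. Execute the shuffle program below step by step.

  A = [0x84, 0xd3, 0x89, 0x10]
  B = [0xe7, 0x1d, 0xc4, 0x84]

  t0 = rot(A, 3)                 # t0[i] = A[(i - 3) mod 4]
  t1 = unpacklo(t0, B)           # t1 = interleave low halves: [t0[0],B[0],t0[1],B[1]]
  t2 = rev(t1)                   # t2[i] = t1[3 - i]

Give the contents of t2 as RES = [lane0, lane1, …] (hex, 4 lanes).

  t0: d3 89 10 84
  t1: d3 e7 89 1d
  t2: 1d 89 e7 d3

RES = [ 0x1d  0x89  0xe7  0xd3 ]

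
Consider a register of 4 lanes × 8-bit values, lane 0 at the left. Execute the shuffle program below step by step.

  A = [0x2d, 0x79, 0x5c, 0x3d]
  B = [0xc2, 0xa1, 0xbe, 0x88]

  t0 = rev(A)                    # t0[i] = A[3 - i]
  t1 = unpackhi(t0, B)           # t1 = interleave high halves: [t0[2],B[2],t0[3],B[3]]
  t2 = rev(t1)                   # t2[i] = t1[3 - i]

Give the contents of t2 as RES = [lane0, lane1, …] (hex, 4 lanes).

→ t0 |3d|5c|79|2d|
→ t1 |79|be|2d|88|
→ t2 |88|2d|be|79|

RES = [0x88, 0x2d, 0xbe, 0x79]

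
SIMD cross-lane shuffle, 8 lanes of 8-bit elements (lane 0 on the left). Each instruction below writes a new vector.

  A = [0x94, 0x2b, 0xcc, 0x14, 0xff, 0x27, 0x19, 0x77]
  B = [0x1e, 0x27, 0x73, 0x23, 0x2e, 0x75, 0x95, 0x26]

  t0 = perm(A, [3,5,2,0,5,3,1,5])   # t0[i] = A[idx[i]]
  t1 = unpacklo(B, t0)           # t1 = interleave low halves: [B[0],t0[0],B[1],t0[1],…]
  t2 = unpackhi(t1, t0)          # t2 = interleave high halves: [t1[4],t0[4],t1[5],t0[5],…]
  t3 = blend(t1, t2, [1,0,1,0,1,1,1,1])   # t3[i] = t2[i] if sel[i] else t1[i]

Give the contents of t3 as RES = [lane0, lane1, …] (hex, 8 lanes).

  t0: 14 27 cc 94 27 14 2b 27
  t1: 1e 14 27 27 73 cc 23 94
  t2: 73 27 cc 14 23 2b 94 27
  t3: 73 14 cc 27 23 2b 94 27

RES = [ 0x73  0x14  0xcc  0x27  0x23  0x2b  0x94  0x27 ]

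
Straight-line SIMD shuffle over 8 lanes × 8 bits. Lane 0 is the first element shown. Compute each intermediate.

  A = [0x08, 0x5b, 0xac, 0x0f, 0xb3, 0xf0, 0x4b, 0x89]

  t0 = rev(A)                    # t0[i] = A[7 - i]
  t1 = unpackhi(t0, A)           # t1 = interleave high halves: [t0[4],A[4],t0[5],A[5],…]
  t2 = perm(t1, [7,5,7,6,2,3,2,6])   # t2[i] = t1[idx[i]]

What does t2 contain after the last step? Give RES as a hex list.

RES = [0x89, 0x4b, 0x89, 0x08, 0xac, 0xf0, 0xac, 0x08]

→ t0 |89|4b|f0|b3|0f|ac|5b|08|
→ t1 |0f|b3|ac|f0|5b|4b|08|89|
→ t2 |89|4b|89|08|ac|f0|ac|08|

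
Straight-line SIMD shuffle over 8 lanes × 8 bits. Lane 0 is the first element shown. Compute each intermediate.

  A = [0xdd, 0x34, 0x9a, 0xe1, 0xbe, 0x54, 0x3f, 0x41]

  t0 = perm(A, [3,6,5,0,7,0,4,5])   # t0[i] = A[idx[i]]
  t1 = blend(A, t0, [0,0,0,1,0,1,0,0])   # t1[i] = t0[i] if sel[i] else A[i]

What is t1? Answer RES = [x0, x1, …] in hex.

RES = [ 0xdd  0x34  0x9a  0xdd  0xbe  0xdd  0x3f  0x41 ]

t0 = [0xe1, 0x3f, 0x54, 0xdd, 0x41, 0xdd, 0xbe, 0x54]
t1 = [0xdd, 0x34, 0x9a, 0xdd, 0xbe, 0xdd, 0x3f, 0x41]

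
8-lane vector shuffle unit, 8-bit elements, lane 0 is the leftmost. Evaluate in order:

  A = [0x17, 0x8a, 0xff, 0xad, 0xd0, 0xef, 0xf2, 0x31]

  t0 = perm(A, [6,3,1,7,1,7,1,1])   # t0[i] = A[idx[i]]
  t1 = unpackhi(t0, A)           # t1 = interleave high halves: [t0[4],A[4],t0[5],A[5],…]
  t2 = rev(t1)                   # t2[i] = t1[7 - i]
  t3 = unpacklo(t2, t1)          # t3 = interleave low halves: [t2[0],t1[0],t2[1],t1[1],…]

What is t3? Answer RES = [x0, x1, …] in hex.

RES = [0x31, 0x8a, 0x8a, 0xd0, 0xf2, 0x31, 0x8a, 0xef]

t0 = [0xf2, 0xad, 0x8a, 0x31, 0x8a, 0x31, 0x8a, 0x8a]
t1 = [0x8a, 0xd0, 0x31, 0xef, 0x8a, 0xf2, 0x8a, 0x31]
t2 = [0x31, 0x8a, 0xf2, 0x8a, 0xef, 0x31, 0xd0, 0x8a]
t3 = [0x31, 0x8a, 0x8a, 0xd0, 0xf2, 0x31, 0x8a, 0xef]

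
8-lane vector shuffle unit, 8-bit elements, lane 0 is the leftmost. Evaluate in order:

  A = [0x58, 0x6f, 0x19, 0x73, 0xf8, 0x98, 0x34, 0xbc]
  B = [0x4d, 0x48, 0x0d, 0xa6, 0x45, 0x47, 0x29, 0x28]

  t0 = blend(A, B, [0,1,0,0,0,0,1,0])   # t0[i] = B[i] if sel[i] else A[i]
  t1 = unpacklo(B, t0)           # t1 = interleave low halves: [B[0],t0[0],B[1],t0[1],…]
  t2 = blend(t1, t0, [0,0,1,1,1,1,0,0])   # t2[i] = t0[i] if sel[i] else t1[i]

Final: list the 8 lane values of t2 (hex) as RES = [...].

→ t0 |58|48|19|73|f8|98|29|bc|
→ t1 |4d|58|48|48|0d|19|a6|73|
→ t2 |4d|58|19|73|f8|98|a6|73|

RES = [ 0x4d  0x58  0x19  0x73  0xf8  0x98  0xa6  0x73 ]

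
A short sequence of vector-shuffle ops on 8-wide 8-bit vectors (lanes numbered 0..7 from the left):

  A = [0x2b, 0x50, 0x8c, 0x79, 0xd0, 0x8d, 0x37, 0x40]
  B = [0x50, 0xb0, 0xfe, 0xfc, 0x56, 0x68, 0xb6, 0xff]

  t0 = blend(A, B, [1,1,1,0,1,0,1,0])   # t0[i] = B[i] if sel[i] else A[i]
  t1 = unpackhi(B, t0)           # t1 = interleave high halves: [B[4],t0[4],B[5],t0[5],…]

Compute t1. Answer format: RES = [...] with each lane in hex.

t0 = [0x50, 0xb0, 0xfe, 0x79, 0x56, 0x8d, 0xb6, 0x40]
t1 = [0x56, 0x56, 0x68, 0x8d, 0xb6, 0xb6, 0xff, 0x40]

RES = [ 0x56  0x56  0x68  0x8d  0xb6  0xb6  0xff  0x40 ]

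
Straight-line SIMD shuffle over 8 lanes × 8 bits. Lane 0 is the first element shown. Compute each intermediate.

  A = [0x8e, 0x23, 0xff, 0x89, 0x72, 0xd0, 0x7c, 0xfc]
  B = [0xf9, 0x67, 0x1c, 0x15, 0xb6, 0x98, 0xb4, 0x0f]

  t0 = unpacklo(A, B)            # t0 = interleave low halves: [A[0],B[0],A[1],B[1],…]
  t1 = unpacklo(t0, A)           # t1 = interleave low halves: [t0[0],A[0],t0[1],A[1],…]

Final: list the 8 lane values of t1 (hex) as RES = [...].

  t0: 8e f9 23 67 ff 1c 89 15
  t1: 8e 8e f9 23 23 ff 67 89

RES = [0x8e, 0x8e, 0xf9, 0x23, 0x23, 0xff, 0x67, 0x89]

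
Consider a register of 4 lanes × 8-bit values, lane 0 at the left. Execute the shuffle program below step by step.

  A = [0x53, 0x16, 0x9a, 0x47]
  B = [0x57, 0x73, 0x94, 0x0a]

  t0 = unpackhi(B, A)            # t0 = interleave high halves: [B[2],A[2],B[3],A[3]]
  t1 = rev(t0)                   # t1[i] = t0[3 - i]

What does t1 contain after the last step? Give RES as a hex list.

RES = [ 0x47  0x0a  0x9a  0x94 ]

→ t0 |94|9a|0a|47|
→ t1 |47|0a|9a|94|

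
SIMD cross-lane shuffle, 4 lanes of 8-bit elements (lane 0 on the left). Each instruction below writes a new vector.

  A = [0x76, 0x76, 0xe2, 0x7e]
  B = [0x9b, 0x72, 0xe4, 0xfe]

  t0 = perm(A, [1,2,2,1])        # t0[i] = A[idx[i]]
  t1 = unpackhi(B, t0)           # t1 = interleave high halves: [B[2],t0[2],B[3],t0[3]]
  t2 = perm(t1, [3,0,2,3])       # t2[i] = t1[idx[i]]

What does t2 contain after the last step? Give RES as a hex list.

RES = [0x76, 0xe4, 0xfe, 0x76]

  t0: 76 e2 e2 76
  t1: e4 e2 fe 76
  t2: 76 e4 fe 76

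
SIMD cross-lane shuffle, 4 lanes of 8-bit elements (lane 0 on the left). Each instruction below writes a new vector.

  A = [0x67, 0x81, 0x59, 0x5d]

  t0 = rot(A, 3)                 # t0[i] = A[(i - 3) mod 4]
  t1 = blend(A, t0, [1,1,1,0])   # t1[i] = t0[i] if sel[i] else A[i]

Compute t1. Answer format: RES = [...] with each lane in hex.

  t0: 81 59 5d 67
  t1: 81 59 5d 5d

RES = [ 0x81  0x59  0x5d  0x5d ]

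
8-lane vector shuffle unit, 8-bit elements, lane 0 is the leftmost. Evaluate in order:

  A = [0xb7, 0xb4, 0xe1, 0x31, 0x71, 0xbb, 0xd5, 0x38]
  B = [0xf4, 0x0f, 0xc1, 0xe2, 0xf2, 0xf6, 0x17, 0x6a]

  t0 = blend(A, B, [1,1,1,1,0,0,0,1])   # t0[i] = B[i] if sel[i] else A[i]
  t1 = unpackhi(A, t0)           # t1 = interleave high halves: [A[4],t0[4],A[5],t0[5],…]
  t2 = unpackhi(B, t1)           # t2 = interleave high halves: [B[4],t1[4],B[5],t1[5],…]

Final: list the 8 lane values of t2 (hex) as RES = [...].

RES = [ 0xf2  0xd5  0xf6  0xd5  0x17  0x38  0x6a  0x6a ]

→ t0 |f4|0f|c1|e2|71|bb|d5|6a|
→ t1 |71|71|bb|bb|d5|d5|38|6a|
→ t2 |f2|d5|f6|d5|17|38|6a|6a|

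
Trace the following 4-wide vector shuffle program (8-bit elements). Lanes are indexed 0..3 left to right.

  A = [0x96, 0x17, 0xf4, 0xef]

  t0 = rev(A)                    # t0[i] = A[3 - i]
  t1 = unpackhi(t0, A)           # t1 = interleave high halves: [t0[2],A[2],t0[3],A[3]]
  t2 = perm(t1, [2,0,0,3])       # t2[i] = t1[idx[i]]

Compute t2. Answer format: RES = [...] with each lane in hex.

  t0: ef f4 17 96
  t1: 17 f4 96 ef
  t2: 96 17 17 ef

RES = [ 0x96  0x17  0x17  0xef ]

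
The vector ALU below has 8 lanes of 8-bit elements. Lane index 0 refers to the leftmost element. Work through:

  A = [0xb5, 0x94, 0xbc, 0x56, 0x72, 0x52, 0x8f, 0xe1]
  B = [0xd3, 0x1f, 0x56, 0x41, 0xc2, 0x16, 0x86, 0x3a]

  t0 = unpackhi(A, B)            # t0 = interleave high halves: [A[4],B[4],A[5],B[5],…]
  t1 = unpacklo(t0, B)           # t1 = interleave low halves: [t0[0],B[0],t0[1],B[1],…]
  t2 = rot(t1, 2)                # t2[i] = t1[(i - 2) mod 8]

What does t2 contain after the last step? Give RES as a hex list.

t0 = [0x72, 0xc2, 0x52, 0x16, 0x8f, 0x86, 0xe1, 0x3a]
t1 = [0x72, 0xd3, 0xc2, 0x1f, 0x52, 0x56, 0x16, 0x41]
t2 = [0x16, 0x41, 0x72, 0xd3, 0xc2, 0x1f, 0x52, 0x56]

RES = [ 0x16  0x41  0x72  0xd3  0xc2  0x1f  0x52  0x56 ]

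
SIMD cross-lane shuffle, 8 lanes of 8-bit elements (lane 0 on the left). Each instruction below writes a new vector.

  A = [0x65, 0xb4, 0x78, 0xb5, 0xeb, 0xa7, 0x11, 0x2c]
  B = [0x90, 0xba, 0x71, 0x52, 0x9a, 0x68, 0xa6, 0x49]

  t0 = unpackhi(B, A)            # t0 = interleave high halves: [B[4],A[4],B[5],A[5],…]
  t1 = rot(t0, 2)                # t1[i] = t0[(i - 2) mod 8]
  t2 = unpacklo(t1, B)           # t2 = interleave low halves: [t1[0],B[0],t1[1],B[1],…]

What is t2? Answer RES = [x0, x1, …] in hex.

RES = [ 0x49  0x90  0x2c  0xba  0x9a  0x71  0xeb  0x52 ]

  t0: 9a eb 68 a7 a6 11 49 2c
  t1: 49 2c 9a eb 68 a7 a6 11
  t2: 49 90 2c ba 9a 71 eb 52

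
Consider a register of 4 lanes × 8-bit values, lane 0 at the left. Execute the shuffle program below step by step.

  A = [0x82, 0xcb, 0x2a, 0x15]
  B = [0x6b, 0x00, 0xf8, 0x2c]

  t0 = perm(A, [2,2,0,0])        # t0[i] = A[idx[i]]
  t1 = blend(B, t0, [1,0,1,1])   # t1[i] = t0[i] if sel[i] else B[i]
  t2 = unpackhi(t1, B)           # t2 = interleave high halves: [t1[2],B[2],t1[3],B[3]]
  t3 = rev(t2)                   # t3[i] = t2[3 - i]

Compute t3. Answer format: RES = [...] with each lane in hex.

RES = [0x2c, 0x82, 0xf8, 0x82]

t0 = [0x2a, 0x2a, 0x82, 0x82]
t1 = [0x2a, 0x00, 0x82, 0x82]
t2 = [0x82, 0xf8, 0x82, 0x2c]
t3 = [0x2c, 0x82, 0xf8, 0x82]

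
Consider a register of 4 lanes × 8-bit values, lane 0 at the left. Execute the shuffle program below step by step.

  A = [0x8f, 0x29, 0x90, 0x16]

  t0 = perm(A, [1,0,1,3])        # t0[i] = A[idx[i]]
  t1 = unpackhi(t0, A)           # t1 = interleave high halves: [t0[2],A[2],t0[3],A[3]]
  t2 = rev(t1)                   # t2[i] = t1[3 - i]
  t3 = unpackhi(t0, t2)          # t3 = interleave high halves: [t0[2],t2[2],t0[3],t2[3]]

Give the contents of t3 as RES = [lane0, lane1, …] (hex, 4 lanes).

RES = [ 0x29  0x90  0x16  0x29 ]

t0 = [0x29, 0x8f, 0x29, 0x16]
t1 = [0x29, 0x90, 0x16, 0x16]
t2 = [0x16, 0x16, 0x90, 0x29]
t3 = [0x29, 0x90, 0x16, 0x29]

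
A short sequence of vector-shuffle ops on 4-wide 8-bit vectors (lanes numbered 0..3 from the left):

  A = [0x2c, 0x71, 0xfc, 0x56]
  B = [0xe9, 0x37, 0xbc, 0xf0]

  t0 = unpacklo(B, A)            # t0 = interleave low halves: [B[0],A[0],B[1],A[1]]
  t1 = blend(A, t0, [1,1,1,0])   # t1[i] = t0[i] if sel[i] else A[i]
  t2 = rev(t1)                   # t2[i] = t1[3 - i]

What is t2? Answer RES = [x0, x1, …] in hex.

RES = [0x56, 0x37, 0x2c, 0xe9]

  t0: e9 2c 37 71
  t1: e9 2c 37 56
  t2: 56 37 2c e9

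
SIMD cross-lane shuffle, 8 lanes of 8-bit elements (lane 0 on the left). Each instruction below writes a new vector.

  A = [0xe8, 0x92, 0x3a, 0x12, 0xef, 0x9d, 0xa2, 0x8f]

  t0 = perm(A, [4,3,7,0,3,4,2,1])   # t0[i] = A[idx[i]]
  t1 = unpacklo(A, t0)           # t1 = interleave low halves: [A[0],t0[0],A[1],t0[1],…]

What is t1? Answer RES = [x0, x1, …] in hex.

t0 = [0xef, 0x12, 0x8f, 0xe8, 0x12, 0xef, 0x3a, 0x92]
t1 = [0xe8, 0xef, 0x92, 0x12, 0x3a, 0x8f, 0x12, 0xe8]

RES = [0xe8, 0xef, 0x92, 0x12, 0x3a, 0x8f, 0x12, 0xe8]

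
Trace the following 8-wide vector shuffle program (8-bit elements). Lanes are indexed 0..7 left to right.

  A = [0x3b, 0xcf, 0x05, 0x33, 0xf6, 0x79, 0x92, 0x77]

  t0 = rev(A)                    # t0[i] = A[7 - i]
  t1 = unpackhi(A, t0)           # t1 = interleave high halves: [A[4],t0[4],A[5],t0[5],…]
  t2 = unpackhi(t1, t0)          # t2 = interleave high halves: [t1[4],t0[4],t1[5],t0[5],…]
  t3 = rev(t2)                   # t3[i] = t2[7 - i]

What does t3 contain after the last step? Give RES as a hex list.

RES = [ 0x3b  0x3b  0xcf  0x77  0x05  0xcf  0x33  0x92 ]

t0 = [0x77, 0x92, 0x79, 0xf6, 0x33, 0x05, 0xcf, 0x3b]
t1 = [0xf6, 0x33, 0x79, 0x05, 0x92, 0xcf, 0x77, 0x3b]
t2 = [0x92, 0x33, 0xcf, 0x05, 0x77, 0xcf, 0x3b, 0x3b]
t3 = [0x3b, 0x3b, 0xcf, 0x77, 0x05, 0xcf, 0x33, 0x92]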